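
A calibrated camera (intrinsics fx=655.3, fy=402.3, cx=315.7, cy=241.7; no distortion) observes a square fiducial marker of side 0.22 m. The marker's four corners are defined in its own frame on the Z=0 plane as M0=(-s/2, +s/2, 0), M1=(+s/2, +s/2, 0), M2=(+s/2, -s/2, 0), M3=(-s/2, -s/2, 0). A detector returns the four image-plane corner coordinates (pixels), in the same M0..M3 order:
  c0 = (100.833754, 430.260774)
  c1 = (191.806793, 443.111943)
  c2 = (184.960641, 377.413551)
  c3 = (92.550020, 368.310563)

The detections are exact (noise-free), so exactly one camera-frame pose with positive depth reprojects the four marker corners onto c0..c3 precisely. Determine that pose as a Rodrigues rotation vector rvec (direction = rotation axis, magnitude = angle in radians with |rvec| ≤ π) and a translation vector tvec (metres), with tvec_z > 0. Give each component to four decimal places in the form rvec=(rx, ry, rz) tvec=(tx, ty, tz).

Intrinsics K: fx=655.3, fy=402.3, cx=315.7, cy=241.7
Marker side s = 0.22 m; corners in marker frame (Z=0):
  M0 = (-0.1100, +0.1100, 0)
  M1 = (+0.1100, +0.1100, 0)
  M2 = (+0.1100, -0.1100, 0)
  M3 = (-0.1100, -0.1100, 0)
Detected image corners:
  c0 = (100.833754, 430.260774) px
  c1 = (191.806793, 443.111943) px
  c2 = (184.960641, 377.413551) px
  c3 = (92.550020, 368.310563) px
Planar DLT: solve 8×8 A·h = b for H (H[2,2]=1):
  H  [+376.37826 +47.97650 +141.14891]
  H  [-64.65344 +328.14960 +404.93541]
  H  [-0.28321 +0.09463 +1.00000]
B = K⁻¹H; ‖b₁‖=0.765206, ‖b₂‖=0.765206; λ = 2/(‖b₁‖+‖b₂‖) = 1.306838, sign → tz>0 ⇒ λ=+1.306838
r₁ = λ·B[:,0] = (+0.92890,+0.01234,-0.37012); r₂ = λ·B[:,1] = (+0.03610,+0.99167,+0.12367)
r₃ = r₁×r₂ = (+0.36856,-0.12824,+0.92072); SVD([r₁ r₂ r₃]) → R = UVᵀ:
  R  [+0.92890 +0.03610 +0.36856]
  R  [+0.01234 +0.99167 -0.12824]
  R  [-0.37012 +0.12367 +0.92072]
t = (-0.34810, +0.53026, +1.30684) m
tr R = 2.841288; θ = arccos((tr R − 1)/2) = 0.401069 rad = 22.980°
axis k = ((R−Rᵀ)₃₂, (R−Rᵀ)₁₃, (R−Rᵀ)₂₁) / (2 sinθ) = (+0.322622, +0.946039, -0.030425)
rvec = θ·k = (+0.129394, +0.379427, -0.012203)

rvec=(0.1294, 0.3794, -0.0122) tvec=(-0.3481, 0.5303, 1.3068)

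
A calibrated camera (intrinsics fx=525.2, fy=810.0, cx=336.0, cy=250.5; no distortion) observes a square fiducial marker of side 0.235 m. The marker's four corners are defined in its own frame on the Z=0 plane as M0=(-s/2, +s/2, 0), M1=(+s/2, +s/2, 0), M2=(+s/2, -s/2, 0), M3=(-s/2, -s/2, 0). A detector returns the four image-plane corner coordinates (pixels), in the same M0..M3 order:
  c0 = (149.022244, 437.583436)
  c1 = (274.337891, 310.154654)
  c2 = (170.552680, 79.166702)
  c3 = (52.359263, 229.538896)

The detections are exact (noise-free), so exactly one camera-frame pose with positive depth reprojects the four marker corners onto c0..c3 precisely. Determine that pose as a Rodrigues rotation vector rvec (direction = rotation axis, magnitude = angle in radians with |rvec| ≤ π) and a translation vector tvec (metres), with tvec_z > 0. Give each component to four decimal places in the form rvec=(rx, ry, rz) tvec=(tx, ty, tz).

Intrinsics K: fx=525.2, fy=810.0, cx=336.0, cy=250.5
Marker side s = 0.235 m; corners in marker frame (Z=0):
  M0 = (-0.1175, +0.1175, 0)
  M1 = (+0.1175, +0.1175, 0)
  M2 = (+0.1175, -0.1175, 0)
  M3 = (-0.1175, -0.1175, 0)
Detected image corners:
  c0 = (149.022244, 437.583436) px
  c1 = (274.337891, 310.154654) px
  c2 = (170.552680, 79.166702) px
  c3 = (52.359263, 229.538896) px
Planar DLT: solve 8×8 A·h = b for H (H[2,2]=1):
  H  [+454.26036 +438.22972 +159.18909]
  H  [-695.21234 +952.19084 +268.33618]
  H  [-0.39600 +0.07705 +1.00000]
B = K⁻¹H; ‖b₁‖=1.395988, ‖b₂‖=1.395988; λ = 2/(‖b₁‖+‖b₂‖) = 0.716339, sign → tz>0 ⇒ λ=+0.716339
r₁ = λ·B[:,0] = (+0.80106,-0.52710,-0.28367); r₂ = λ·B[:,1] = (+0.56240,+0.82502,+0.05520)
r₃ = r₁×r₂ = (+0.20494,-0.20375,+0.95733); SVD([r₁ r₂ r₃]) → R = UVᵀ:
  R  [+0.80106 +0.56240 +0.20494]
  R  [-0.52710 +0.82502 -0.20375]
  R  [-0.28367 +0.05520 +0.95733]
t = (-0.24116, +0.01577, +0.71634) m
tr R = 2.583411; θ = arccos((tr R − 1)/2) = 0.657200 rad = 37.655°
axis k = ((R−Rᵀ)₃₂, (R−Rᵀ)₁₃, (R−Rᵀ)₂₁) / (2 sinθ) = (+0.211940, +0.399910, -0.891714)
rvec = θ·k = (+0.139287, +0.262821, -0.586035)

rvec=(0.1393, 0.2628, -0.5860) tvec=(-0.2412, 0.0158, 0.7163)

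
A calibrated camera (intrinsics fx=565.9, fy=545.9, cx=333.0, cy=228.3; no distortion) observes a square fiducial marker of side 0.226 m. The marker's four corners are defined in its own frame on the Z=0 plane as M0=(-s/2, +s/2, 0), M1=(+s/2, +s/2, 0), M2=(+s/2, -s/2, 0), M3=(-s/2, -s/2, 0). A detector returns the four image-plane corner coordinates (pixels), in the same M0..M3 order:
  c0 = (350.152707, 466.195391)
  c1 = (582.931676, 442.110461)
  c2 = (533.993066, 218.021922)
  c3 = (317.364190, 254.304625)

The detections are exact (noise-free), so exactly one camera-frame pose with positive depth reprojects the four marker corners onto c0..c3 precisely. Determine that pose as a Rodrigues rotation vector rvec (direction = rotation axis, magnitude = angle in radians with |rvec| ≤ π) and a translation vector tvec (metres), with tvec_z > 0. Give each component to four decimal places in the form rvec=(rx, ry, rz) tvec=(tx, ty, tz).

Intrinsics K: fx=565.9, fy=545.9, cx=333.0, cy=228.3
Marker side s = 0.226 m; corners in marker frame (Z=0):
  M0 = (-0.1130, +0.1130, 0)
  M1 = (+0.1130, +0.1130, 0)
  M2 = (+0.1130, -0.1130, 0)
  M3 = (-0.1130, -0.1130, 0)
Detected image corners:
  c0 = (350.152707, 466.195391) px
  c1 = (582.931676, 442.110461) px
  c2 = (533.993066, 218.021922) px
  c3 = (317.364190, 254.304625) px
Planar DLT: solve 8×8 A·h = b for H (H[2,2]=1):
  H  [+866.28787 +60.86898 +441.88412]
  H  [-232.55362 +871.77639 +342.36348]
  H  [-0.28446 -0.26629 +1.00000]
B = K⁻¹H; ‖b₁‖=1.749026, ‖b₂‖=1.749026; λ = 2/(‖b₁‖+‖b₂‖) = 0.571747, sign → tz>0 ⇒ λ=+0.571747
r₁ = λ·B[:,0] = (+0.97094,-0.17555,-0.16264); r₂ = λ·B[:,1] = (+0.15109,+0.97673,-0.15225)
r₃ = r₁×r₂ = (+0.18558,+0.12325,+0.97487); SVD([r₁ r₂ r₃]) → R = UVᵀ:
  R  [+0.97094 +0.15109 +0.18558]
  R  [-0.17555 +0.97673 +0.12325]
  R  [-0.16264 -0.15225 +0.97487]
t = (+0.11001, +0.11946, +0.57175) m
tr R = 2.922537; θ = arccos((tr R − 1)/2) = 0.279229 rad = 15.999°
axis k = ((R−Rᵀ)₃₂, (R−Rᵀ)₁₃, (R−Rᵀ)₂₁) / (2 sinθ) = (-0.499800, +0.631723, -0.592559)
rvec = θ·k = (-0.139558, +0.176395, -0.165459)

rvec=(-0.1396, 0.1764, -0.1655) tvec=(0.1100, 0.1195, 0.5717)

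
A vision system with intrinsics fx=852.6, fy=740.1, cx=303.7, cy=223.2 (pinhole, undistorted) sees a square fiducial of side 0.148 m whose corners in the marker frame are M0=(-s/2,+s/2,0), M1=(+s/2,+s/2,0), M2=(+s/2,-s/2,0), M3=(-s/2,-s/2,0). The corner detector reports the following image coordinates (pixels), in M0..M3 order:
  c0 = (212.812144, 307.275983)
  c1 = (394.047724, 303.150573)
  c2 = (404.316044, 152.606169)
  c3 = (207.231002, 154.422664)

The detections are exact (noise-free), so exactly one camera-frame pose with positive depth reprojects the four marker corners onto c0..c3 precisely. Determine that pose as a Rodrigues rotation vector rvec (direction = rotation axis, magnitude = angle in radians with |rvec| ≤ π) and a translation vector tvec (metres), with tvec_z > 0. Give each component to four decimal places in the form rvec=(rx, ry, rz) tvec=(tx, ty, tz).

rvec=(0.3880, -0.0785, -0.0028) tvec=(0.0013, 0.0084, 0.6662)

Intrinsics K: fx=852.6, fy=740.1, cx=303.7, cy=223.2
Marker side s = 0.148 m; corners in marker frame (Z=0):
  M0 = (-0.0740, +0.0740, 0)
  M1 = (+0.0740, +0.0740, 0)
  M2 = (+0.0740, -0.0740, 0)
  M3 = (-0.0740, -0.0740, 0)
Detected image corners:
  c0 = (212.812144, 307.275983) px
  c1 = (394.047724, 303.150573) px
  c2 = (404.316044, 152.606169) px
  c3 = (207.231002, 154.422664) px
Planar DLT: solve 8×8 A·h = b for H (H[2,2]=1):
  H  [+1310.57246 +156.59026 +305.35008]
  H  [+5.73570 +1155.10209 +232.53690]
  H  [+0.11396 +0.56755 +1.00000]
B = K⁻¹H; ‖b₁‖=1.501125, ‖b₂‖=1.501125; λ = 2/(‖b₁‖+‖b₂‖) = 0.666167, sign → tz>0 ⇒ λ=+0.666167
r₁ = λ·B[:,0] = (+0.99696,-0.01773,+0.07591); r₂ = λ·B[:,1] = (-0.01233,+0.92569,+0.37808)
r₃ = r₁×r₂ = (-0.07698,-0.37787,+0.92265); SVD([r₁ r₂ r₃]) → R = UVᵀ:
  R  [+0.99696 -0.01233 -0.07698]
  R  [-0.01773 +0.92569 -0.37787]
  R  [+0.07591 +0.37808 +0.92265]
t = (+0.00129, +0.00840, +0.66617) m
tr R = 2.845300; θ = arccos((tr R − 1)/2) = 0.395900 rad = 22.683°
axis k = ((R−Rᵀ)₃₂, (R−Rᵀ)₁₃, (R−Rᵀ)₂₁) / (2 sinθ) = (+0.980131, -0.198229, -0.007009)
rvec = θ·k = (+0.388033, -0.078479, -0.002775)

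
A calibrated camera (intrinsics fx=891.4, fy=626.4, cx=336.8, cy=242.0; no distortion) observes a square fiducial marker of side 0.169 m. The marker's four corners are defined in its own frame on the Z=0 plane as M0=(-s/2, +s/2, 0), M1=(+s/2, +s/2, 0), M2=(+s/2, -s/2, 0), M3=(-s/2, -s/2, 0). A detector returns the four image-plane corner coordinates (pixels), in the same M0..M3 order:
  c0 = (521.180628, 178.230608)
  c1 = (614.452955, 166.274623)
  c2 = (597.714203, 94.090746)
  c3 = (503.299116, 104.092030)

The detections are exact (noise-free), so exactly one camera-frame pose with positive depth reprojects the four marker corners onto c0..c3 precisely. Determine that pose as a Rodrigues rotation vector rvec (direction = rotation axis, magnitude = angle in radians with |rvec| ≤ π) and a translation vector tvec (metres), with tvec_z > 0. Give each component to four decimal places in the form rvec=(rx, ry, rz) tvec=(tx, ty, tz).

Intrinsics K: fx=891.4, fy=626.4, cx=336.8, cy=242.0
Marker side s = 0.169 m; corners in marker frame (Z=0):
  M0 = (-0.0845, +0.0845, 0)
  M1 = (+0.0845, +0.0845, 0)
  M2 = (+0.0845, -0.0845, 0)
  M3 = (-0.0845, -0.0845, 0)
Detected image corners:
  c0 = (521.180628, 178.230608) px
  c1 = (614.452955, 166.274623) px
  c2 = (597.714203, 94.090746) px
  c3 = (503.299116, 104.092030) px
Planar DLT: solve 8×8 A·h = b for H (H[2,2]=1):
  H  [+647.17802 +125.71825 +559.84391]
  H  [-42.68419 +438.48906 +135.72478]
  H  [+0.16436 +0.04174 +1.00000]
B = K⁻¹H; ‖b₁‖=0.696519, ‖b₂‖=0.696519; λ = 2/(‖b₁‖+‖b₂‖) = 1.435712, sign → tz>0 ⇒ λ=+1.435712
r₁ = λ·B[:,0] = (+0.95321,-0.18900,+0.23597); r₂ = λ·B[:,1] = (+0.17984,+0.98187,+0.05992)
r₃ = r₁×r₂ = (-0.24302,-0.01468,+0.96991); SVD([r₁ r₂ r₃]) → R = UVᵀ:
  R  [+0.95321 +0.17984 -0.24302]
  R  [-0.18900 +0.98187 -0.01468]
  R  [+0.23597 +0.05992 +0.96991]
t = (+0.35924, -0.24358, +1.43571) m
tr R = 2.904985; θ = arccos((tr R − 1)/2) = 0.309479 rad = 17.732°
axis k = ((R−Rᵀ)₃₂, (R−Rᵀ)₁₃, (R−Rᵀ)₂₁) / (2 sinθ) = (+0.122481, -0.786347, -0.605522)
rvec = θ·k = (+0.037905, -0.243358, -0.187397)

rvec=(0.0379, -0.2434, -0.1874) tvec=(0.3592, -0.2436, 1.4357)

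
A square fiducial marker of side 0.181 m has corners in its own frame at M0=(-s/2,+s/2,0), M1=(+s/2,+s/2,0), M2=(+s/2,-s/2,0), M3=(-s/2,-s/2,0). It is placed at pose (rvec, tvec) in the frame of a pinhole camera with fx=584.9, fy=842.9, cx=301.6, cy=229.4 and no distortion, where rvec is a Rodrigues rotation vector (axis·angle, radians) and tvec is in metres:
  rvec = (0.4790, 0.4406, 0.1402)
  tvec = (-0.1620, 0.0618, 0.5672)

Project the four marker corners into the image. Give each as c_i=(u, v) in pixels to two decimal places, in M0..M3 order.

Intrinsics K: fx=584.9, fy=842.9, cx=301.6, cy=229.4
Marker side s = 0.181 m; corners in marker frame (Z=0):
  M0 = (-0.0905, +0.0905, 0)
  M1 = (+0.0905, +0.0905, 0)
  M2 = (+0.0905, -0.0905, 0)
  M3 = (-0.0905, -0.0905, 0)
rvec = (0.4790, 0.4406, 0.1402), |rvec| = θ = 0.66575 rad = 38.145°
Rodrigues: sinθ=0.61765, 1−cosθ=0.21355; R = I + sinθ·[k]× + (1−cosθ)·[k]×²:
    [+0.89700 -0.02839 +0.44112]
    [+0.23175 +0.87998 -0.41463]
    [-0.37641 +0.47415 +0.79592]
t = (-0.1620, 0.0618, 0.5672) m
M0: Pc = R·M0+t = (-0.24575, +0.12046, +0.64418); u = 584.9·(-0.24575)/0.64418 + 301.6 = 78.4659, v = 842.9·(+0.12046)/0.64418 + 229.4 = 387.0275
M1: Pc = R·M1+t = (-0.08339, +0.16241, +0.57605); u = 584.9·(-0.08339)/0.57605 + 301.6 = 216.9275, v = 842.9·(+0.16241)/0.57605 + 229.4 = 467.0501
M2: Pc = R·M2+t = (-0.07825, +0.00314, +0.49022); u = 584.9·(-0.07825)/0.49022 + 301.6 = 208.2346, v = 842.9·(+0.00314)/0.49022 + 229.4 = 234.7906
M3: Pc = R·M3+t = (-0.24061, -0.03881, +0.55835); u = 584.9·(-0.24061)/0.55835 + 301.6 = 49.5515, v = 842.9·(-0.03881)/0.55835 + 229.4 = 170.8084

c0=(78.47, 387.03) c1=(216.93, 467.05) c2=(208.23, 234.79) c3=(49.55, 170.81)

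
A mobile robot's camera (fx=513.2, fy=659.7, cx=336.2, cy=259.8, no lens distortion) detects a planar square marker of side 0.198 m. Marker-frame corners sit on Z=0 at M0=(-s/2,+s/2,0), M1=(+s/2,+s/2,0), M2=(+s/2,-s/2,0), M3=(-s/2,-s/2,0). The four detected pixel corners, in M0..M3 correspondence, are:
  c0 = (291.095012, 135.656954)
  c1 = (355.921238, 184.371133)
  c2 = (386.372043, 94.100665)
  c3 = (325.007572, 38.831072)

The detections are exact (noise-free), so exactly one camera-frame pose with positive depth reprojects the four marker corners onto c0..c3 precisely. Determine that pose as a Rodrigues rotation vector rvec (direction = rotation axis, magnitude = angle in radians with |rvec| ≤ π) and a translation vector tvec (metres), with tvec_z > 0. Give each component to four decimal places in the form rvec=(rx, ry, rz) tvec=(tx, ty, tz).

rvec=(0.0152, -0.5308, 0.4231) tvec=(0.0116, -0.2761, 1.2485)

Intrinsics K: fx=513.2, fy=659.7, cx=336.2, cy=259.8
Marker side s = 0.198 m; corners in marker frame (Z=0):
  M0 = (-0.0990, +0.0990, 0)
  M1 = (+0.0990, +0.0990, 0)
  M2 = (+0.0990, -0.0990, 0)
  M3 = (-0.0990, -0.0990, 0)
Detected image corners:
  c0 = (291.095012, 135.656954) px
  c1 = (355.921238, 184.371133) px
  c2 = (386.372043, 94.100665) px
  c3 = (325.007572, 38.831072) px
Planar DLT: solve 8×8 A·h = b for H (H[2,2]=1):
  H  [+452.99079 -187.74684 +340.95482]
  H  [+307.52207 +463.29541 +113.90996]
  H  [+0.39574 -0.07525 +1.00000]
B = K⁻¹H; ‖b₁‖=0.800976, ‖b₂‖=0.800976; λ = 2/(‖b₁‖+‖b₂‖) = 1.248477, sign → tz>0 ⇒ λ=+1.248477
r₁ = λ·B[:,0] = (+0.77834,+0.38741,+0.49407); r₂ = λ·B[:,1] = (-0.39519,+0.91378,-0.09395)
r₃ = r₁×r₂ = (-0.48787,-0.12213,+0.86433); SVD([r₁ r₂ r₃]) → R = UVᵀ:
  R  [+0.77834 -0.39519 -0.48787]
  R  [+0.38741 +0.91378 -0.12213]
  R  [+0.49407 -0.09395 +0.86433]
t = (+0.01157, -0.27610, +1.24848) m
tr R = 2.556449; θ = arccos((tr R − 1)/2) = 0.678963 rad = 38.902°
axis k = ((R−Rᵀ)₃₂, (R−Rᵀ)₁₃, (R−Rᵀ)₂₁) / (2 sinθ) = (+0.022434, -0.781818, +0.623103)
rvec = θ·k = (+0.015232, -0.530826, +0.423064)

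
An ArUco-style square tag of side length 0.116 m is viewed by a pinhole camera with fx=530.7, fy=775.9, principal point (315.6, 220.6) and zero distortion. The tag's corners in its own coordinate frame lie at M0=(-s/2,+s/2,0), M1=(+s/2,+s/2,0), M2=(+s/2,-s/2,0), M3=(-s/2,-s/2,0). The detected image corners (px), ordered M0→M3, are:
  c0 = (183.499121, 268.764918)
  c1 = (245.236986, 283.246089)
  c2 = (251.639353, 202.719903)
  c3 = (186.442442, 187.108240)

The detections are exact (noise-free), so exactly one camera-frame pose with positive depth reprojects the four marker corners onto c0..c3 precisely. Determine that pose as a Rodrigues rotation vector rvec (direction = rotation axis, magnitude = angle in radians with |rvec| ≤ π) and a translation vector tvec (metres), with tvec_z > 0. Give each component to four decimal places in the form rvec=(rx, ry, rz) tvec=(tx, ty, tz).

Intrinsics K: fx=530.7, fy=775.9, cx=315.6, cy=220.6
Marker side s = 0.116 m; corners in marker frame (Z=0):
  M0 = (-0.0580, +0.0580, 0)
  M1 = (+0.0580, +0.0580, 0)
  M2 = (+0.0580, -0.0580, 0)
  M3 = (-0.0580, -0.0580, 0)
Detected image corners:
  c0 = (183.499121, 268.764918) px
  c1 = (245.236986, 283.246089) px
  c2 = (251.639353, 202.719903) px
  c3 = (186.442442, 187.108240) px
Planar DLT: solve 8×8 A·h = b for H (H[2,2]=1):
  H  [+553.77977 +62.02407 +216.70041]
  H  [+137.24314 +810.24714 +236.58453]
  H  [+0.03256 +0.47223 +1.00000]
B = K⁻¹H; ‖b₁‖=1.038266, ‖b₂‖=1.038266; λ = 2/(‖b₁‖+‖b₂‖) = 0.963145, sign → tz>0 ⇒ λ=+0.963145
r₁ = λ·B[:,0] = (+0.98638,+0.16145,+0.03136); r₂ = λ·B[:,1] = (-0.15792,+0.87647,+0.45483)
r₃ = r₁×r₂ = (+0.04595,-0.45359,+0.89003); SVD([r₁ r₂ r₃]) → R = UVᵀ:
  R  [+0.98638 -0.15792 +0.04595]
  R  [+0.16145 +0.87647 -0.45359]
  R  [+0.03136 +0.45483 +0.89003]
t = (-0.17949, +0.01984, +0.96314) m
tr R = 2.752874; θ = arccos((tr R − 1)/2) = 0.502384 rad = 28.784°
axis k = ((R−Rᵀ)₃₂, (R−Rᵀ)₁₃, (R−Rᵀ)₂₁) / (2 sinθ) = (+0.943290, +0.015149, +0.331624)
rvec = θ·k = (+0.473894, +0.007611, +0.166602)

rvec=(0.4739, 0.0076, 0.1666) tvec=(-0.1795, 0.0198, 0.9631)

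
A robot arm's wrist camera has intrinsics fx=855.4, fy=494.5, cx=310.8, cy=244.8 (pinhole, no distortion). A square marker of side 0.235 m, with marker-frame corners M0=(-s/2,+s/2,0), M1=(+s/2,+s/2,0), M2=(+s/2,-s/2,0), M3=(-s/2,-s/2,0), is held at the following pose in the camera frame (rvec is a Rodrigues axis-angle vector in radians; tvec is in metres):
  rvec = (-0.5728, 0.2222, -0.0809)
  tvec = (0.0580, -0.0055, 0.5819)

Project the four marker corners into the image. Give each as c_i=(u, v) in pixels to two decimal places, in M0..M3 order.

c0=(224.17, 344.79) c1=(610.88, 321.38) c2=(544.67, 149.64) c3=(236.53, 179.78)

Intrinsics K: fx=855.4, fy=494.5, cx=310.8, cy=244.8
Marker side s = 0.235 m; corners in marker frame (Z=0):
  M0 = (-0.1175, +0.1175, 0)
  M1 = (+0.1175, +0.1175, 0)
  M2 = (+0.1175, -0.1175, 0)
  M3 = (-0.1175, -0.1175, 0)
rvec = (-0.5728, 0.2222, -0.0809), |rvec| = θ = 0.61969 rad = 35.506°
Rodrigues: sinθ=0.58078, 1−cosθ=0.18594; R = I + sinθ·[k]× + (1−cosθ)·[k]×²:
    [+0.97292 +0.01419 +0.23069]
    [-0.13745 +0.83796 +0.52813]
    [-0.18581 -0.54554 +0.81723]
t = (0.0580, -0.0055, 0.5819) m
M0: Pc = R·M0+t = (-0.05465, +0.10911, +0.53963); u = 855.4·(-0.05465)/0.53963 + 310.8 = 224.1698, v = 494.5·(+0.10911)/0.53963 + 244.8 = 344.7855
M1: Pc = R·M1+t = (+0.17399, +0.07681, +0.49597); u = 855.4·(+0.17399)/0.49597 + 310.8 = 610.8768, v = 494.5·(+0.07681)/0.49597 + 244.8 = 321.3836
M2: Pc = R·M2+t = (+0.17065, -0.12011, +0.62417); u = 855.4·(+0.17065)/0.62417 + 310.8 = 544.6709, v = 494.5·(-0.12011)/0.62417 + 244.8 = 149.6416
M3: Pc = R·M3+t = (-0.05799, -0.08781, +0.66783); u = 855.4·(-0.05799)/0.66783 + 310.8 = 236.5278, v = 494.5·(-0.08781)/0.66783 + 244.8 = 179.7803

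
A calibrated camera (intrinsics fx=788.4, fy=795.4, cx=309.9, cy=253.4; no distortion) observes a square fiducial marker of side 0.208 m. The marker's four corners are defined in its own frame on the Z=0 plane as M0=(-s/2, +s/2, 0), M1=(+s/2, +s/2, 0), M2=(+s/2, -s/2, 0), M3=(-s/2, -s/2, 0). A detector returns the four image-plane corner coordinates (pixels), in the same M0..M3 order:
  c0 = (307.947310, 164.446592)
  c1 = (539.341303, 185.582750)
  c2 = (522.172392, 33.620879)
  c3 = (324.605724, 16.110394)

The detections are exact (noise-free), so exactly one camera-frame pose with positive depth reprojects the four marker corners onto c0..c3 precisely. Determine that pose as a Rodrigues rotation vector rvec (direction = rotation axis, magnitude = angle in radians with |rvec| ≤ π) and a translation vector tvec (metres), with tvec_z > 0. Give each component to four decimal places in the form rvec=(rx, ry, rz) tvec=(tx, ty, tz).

Intrinsics K: fx=788.4, fy=795.4, cx=309.9, cy=253.4
Marker side s = 0.208 m; corners in marker frame (Z=0):
  M0 = (-0.1040, +0.1040, 0)
  M1 = (+0.1040, +0.1040, 0)
  M2 = (+0.1040, -0.1040, 0)
  M3 = (-0.1040, -0.1040, 0)
Detected image corners:
  c0 = (307.947310, 164.446592) px
  c1 = (539.341303, 185.582750) px
  c2 = (522.172392, 33.620879) px
  c3 = (324.605724, 16.110394) px
Planar DLT: solve 8×8 A·h = b for H (H[2,2]=1):
  H  [+1016.90322 -320.05486 +423.30016]
  H  [+90.36326 +646.07539 +94.00144]
  H  [-0.01851 -0.75824 +1.00000]
B = K⁻¹H; ‖b₁‖=1.302733, ‖b₂‖=1.302733; λ = 2/(‖b₁‖+‖b₂‖) = 0.767617, sign → tz>0 ⇒ λ=+0.767617
r₁ = λ·B[:,0] = (+0.99568,+0.09173,-0.01421); r₂ = λ·B[:,1] = (-0.08283,+0.80893,-0.58203)
r₃ = r₁×r₂ = (-0.04190,+0.58070,+0.81304); SVD([r₁ r₂ r₃]) → R = UVᵀ:
  R  [+0.99568 -0.08283 -0.04190]
  R  [+0.09173 +0.80893 +0.58070]
  R  [-0.01421 -0.58203 +0.81304]
t = (+0.11041, -0.15383, +0.76762) m
tr R = 2.617656; θ = arccos((tr R − 1)/2) = 0.628640 rad = 36.018°
axis k = ((R−Rᵀ)₃₂, (R−Rᵀ)₁₃, (R−Rᵀ)₂₁) / (2 sinθ) = (-0.988642, -0.023542, +0.148431)
rvec = θ·k = (-0.621500, -0.014800, +0.093310)

rvec=(-0.6215, -0.0148, 0.0933) tvec=(0.1104, -0.1538, 0.7676)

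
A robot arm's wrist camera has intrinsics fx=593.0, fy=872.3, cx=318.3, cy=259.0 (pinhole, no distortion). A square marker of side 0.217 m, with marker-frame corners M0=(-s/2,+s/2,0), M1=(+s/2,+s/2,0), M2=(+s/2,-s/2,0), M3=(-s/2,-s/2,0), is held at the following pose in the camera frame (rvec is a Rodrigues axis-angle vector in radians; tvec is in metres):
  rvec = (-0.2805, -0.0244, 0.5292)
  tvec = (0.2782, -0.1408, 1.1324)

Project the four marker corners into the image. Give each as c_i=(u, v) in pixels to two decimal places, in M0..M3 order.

c0=(388.28, 175.90) c1=(490.21, 261.56) c2=(536.55, 126.23) c3=(439.31, 46.12)

Intrinsics K: fx=593.0, fy=872.3, cx=318.3, cy=259.0
Marker side s = 0.217 m; corners in marker frame (Z=0):
  M0 = (-0.1085, +0.1085, 0)
  M1 = (+0.1085, +0.1085, 0)
  M2 = (+0.1085, -0.1085, 0)
  M3 = (-0.1085, -0.1085, 0)
rvec = (-0.2805, -0.0244, 0.5292), |rvec| = θ = 0.59944 rad = 34.345°
Rodrigues: sinθ=0.56418, 1−cosθ=0.17435; R = I + sinθ·[k]× + (1−cosθ)·[k]×²:
    [+0.86383 -0.49475 -0.09499]
    [+0.50139 +0.82594 +0.25774]
    [-0.04906 -0.27027 +0.96153]
t = (0.2782, -0.1408, 1.1324) m
M0: Pc = R·M0+t = (+0.13079, -0.10559, +1.10840); u = 593.0·(+0.13079)/1.10840 + 318.3 = 388.2757, v = 872.3·(-0.10559)/1.10840 + 259.0 = 175.9043
M1: Pc = R·M1+t = (+0.31824, +0.00322, +1.09775); u = 593.0·(+0.31824)/1.09775 + 318.3 = 490.2140, v = 872.3·(+0.00322)/1.09775 + 259.0 = 261.5552
M2: Pc = R·M2+t = (+0.42561, -0.17601, +1.15640); u = 593.0·(+0.42561)/1.15640 + 318.3 = 536.5498, v = 872.3·(-0.17601)/1.15640 + 259.0 = 126.2290
M3: Pc = R·M3+t = (+0.23816, -0.28482, +1.16705); u = 593.0·(+0.23816)/1.16705 + 318.3 = 439.3114, v = 872.3·(-0.28482)/1.16705 + 259.0 = 46.1168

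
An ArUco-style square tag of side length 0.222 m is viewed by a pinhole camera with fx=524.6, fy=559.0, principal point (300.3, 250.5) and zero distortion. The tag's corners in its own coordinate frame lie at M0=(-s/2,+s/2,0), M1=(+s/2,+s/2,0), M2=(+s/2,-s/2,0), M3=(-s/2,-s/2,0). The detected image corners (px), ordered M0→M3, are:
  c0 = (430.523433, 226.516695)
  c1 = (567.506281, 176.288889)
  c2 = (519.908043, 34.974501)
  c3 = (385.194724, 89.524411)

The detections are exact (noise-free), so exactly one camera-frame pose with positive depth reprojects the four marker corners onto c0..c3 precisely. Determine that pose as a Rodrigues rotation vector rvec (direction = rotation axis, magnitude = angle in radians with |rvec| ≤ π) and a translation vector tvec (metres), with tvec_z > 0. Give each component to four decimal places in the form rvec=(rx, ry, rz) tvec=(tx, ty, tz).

Intrinsics K: fx=524.6, fy=559.0, cx=300.3, cy=250.5
Marker side s = 0.222 m; corners in marker frame (Z=0):
  M0 = (-0.1110, +0.1110, 0)
  M1 = (+0.1110, +0.1110, 0)
  M2 = (+0.1110, -0.1110, 0)
  M3 = (-0.1110, -0.1110, 0)
Detected image corners:
  c0 = (430.523433, 226.516695) px
  c1 = (567.506281, 176.288889) px
  c2 = (519.908043, 34.974501) px
  c3 = (385.194724, 89.524411) px
Planar DLT: solve 8×8 A·h = b for H (H[2,2]=1):
  H  [+540.99943 +197.66056 +474.59675]
  H  [-255.66066 +623.45565 +132.07202]
  H  [-0.14905 -0.02428 +1.00000]
B = K⁻¹H; ‖b₁‖=1.192271, ‖b₂‖=1.192271; λ = 2/(‖b₁‖+‖b₂‖) = 0.838736, sign → tz>0 ⇒ λ=+0.838736
r₁ = λ·B[:,0] = (+0.93652,-0.32758,-0.12501); r₂ = λ·B[:,1] = (+0.32768,+0.94457,-0.02036)
r₃ = r₁×r₂ = (+0.12475,-0.02190,+0.99195); SVD([r₁ r₂ r₃]) → R = UVᵀ:
  R  [+0.93652 +0.32768 +0.12475]
  R  [-0.32758 +0.94457 -0.02190]
  R  [-0.12501 -0.02036 +0.99195]
t = (+0.27867, -0.17769, +0.83874) m
tr R = 2.873034; θ = arccos((tr R − 1)/2) = 0.358236 rad = 20.525°
axis k = ((R−Rᵀ)₃₂, (R−Rᵀ)₁₃, (R−Rᵀ)₂₁) / (2 sinθ) = (+0.002189, +0.356175, -0.934417)
rvec = θ·k = (+0.000784, +0.127595, -0.334741)

rvec=(0.0008, 0.1276, -0.3347) tvec=(0.2787, -0.1777, 0.8387)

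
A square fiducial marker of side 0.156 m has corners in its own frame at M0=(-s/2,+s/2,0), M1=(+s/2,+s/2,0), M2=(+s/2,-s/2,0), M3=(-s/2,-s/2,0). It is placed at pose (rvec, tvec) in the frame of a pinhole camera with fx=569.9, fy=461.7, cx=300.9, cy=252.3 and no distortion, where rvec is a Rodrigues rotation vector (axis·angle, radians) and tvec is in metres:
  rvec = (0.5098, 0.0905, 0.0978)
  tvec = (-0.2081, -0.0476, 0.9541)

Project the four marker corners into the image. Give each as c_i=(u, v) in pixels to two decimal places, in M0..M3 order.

c0=(134.63, 257.44) c1=(222.24, 265.94) c2=(222.54, 198.43) c3=(127.64, 189.93)

Intrinsics K: fx=569.9, fy=461.7, cx=300.9, cy=252.3
Marker side s = 0.156 m; corners in marker frame (Z=0):
  M0 = (-0.0780, +0.0780, 0)
  M1 = (+0.0780, +0.0780, 0)
  M2 = (+0.0780, -0.0780, 0)
  M3 = (-0.0780, -0.0780, 0)
rvec = (0.5098, 0.0905, 0.0978), |rvec| = θ = 0.52693 rad = 30.191°
Rodrigues: sinθ=0.50288, 1−cosθ=0.13564; R = I + sinθ·[k]× + (1−cosθ)·[k]×²:
    [+0.99133 -0.07080 +0.11073]
    [+0.11588 +0.86836 -0.48221]
    [-0.06201 +0.49086 +0.86903]
t = (-0.2081, -0.0476, 0.9541) m
M0: Pc = R·M0+t = (-0.29095, +0.01109, +0.99722); u = 569.9·(-0.29095)/0.99722 + 300.9 = 134.6285, v = 461.7·(+0.01109)/0.99722 + 252.3 = 257.4362
M1: Pc = R·M1+t = (-0.13630, +0.02917, +0.98755); u = 569.9·(-0.13630)/0.98755 + 300.9 = 222.2441, v = 461.7·(+0.02917)/0.98755 + 252.3 = 265.9377
M2: Pc = R·M2+t = (-0.12525, -0.10629, +0.91098); u = 569.9·(-0.12525)/0.91098 + 300.9 = 222.5418, v = 461.7·(-0.10629)/0.91098 + 252.3 = 198.4284
M3: Pc = R·M3+t = (-0.27990, -0.12437, +0.92065); u = 569.9·(-0.27990)/0.92065 + 300.9 = 127.6358, v = 461.7·(-0.12437)/0.92065 + 252.3 = 189.9291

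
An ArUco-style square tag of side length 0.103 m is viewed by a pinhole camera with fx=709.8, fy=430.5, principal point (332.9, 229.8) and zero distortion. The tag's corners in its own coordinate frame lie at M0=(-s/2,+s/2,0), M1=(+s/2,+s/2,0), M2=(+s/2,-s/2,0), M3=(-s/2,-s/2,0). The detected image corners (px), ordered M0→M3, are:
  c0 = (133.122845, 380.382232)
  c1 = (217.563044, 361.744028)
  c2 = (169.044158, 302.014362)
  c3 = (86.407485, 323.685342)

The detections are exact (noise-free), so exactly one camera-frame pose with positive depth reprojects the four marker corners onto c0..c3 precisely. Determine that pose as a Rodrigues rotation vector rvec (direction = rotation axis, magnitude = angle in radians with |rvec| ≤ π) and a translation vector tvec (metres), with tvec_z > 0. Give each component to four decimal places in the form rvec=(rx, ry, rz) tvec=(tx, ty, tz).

Intrinsics K: fx=709.8, fy=430.5, cx=332.9, cy=229.8
Marker side s = 0.103 m; corners in marker frame (Z=0):
  M0 = (-0.0515, +0.0515, 0)
  M1 = (+0.0515, +0.0515, 0)
  M2 = (+0.0515, -0.0515, 0)
  M3 = (-0.0515, -0.0515, 0)
Detected image corners:
  c0 = (133.122845, 380.382232) px
  c1 = (217.563044, 361.744028) px
  c2 = (169.044158, 302.014362) px
  c3 = (86.407485, 323.685342) px
Planar DLT: solve 8×8 A·h = b for H (H[2,2]=1):
  H  [+737.88456 +472.04518 +150.57590]
  H  [-360.80603 +587.28903 +342.30572]
  H  [-0.48304 +0.06573 +1.00000]
B = K⁻¹H; ‖b₁‖=1.474140, ‖b₂‖=1.474140; λ = 2/(‖b₁‖+‖b₂‖) = 0.678362, sign → tz>0 ⇒ λ=+0.678362
r₁ = λ·B[:,0] = (+0.85889,-0.39363,-0.32768); r₂ = λ·B[:,1] = (+0.43022,+0.90162,+0.04459)
r₃ = r₁×r₂ = (+0.27789,-0.17927,+0.94374); SVD([r₁ r₂ r₃]) → R = UVᵀ:
  R  [+0.85889 +0.43022 +0.27789]
  R  [-0.39363 +0.90162 -0.17927]
  R  [-0.32768 +0.04459 +0.94374]
t = (-0.17425, +0.17728, +0.67836) m
tr R = 2.704242; θ = arccos((tr R − 1)/2) = 0.550772 rad = 31.557°
axis k = ((R−Rᵀ)₃₂, (R−Rᵀ)₁₃, (R−Rᵀ)₂₁) / (2 sinθ) = (+0.213879, +0.578556, -0.787102)
rvec = θ·k = (+0.117798, +0.318652, -0.433513)

rvec=(0.1178, 0.3187, -0.4335) tvec=(-0.1742, 0.1773, 0.6784)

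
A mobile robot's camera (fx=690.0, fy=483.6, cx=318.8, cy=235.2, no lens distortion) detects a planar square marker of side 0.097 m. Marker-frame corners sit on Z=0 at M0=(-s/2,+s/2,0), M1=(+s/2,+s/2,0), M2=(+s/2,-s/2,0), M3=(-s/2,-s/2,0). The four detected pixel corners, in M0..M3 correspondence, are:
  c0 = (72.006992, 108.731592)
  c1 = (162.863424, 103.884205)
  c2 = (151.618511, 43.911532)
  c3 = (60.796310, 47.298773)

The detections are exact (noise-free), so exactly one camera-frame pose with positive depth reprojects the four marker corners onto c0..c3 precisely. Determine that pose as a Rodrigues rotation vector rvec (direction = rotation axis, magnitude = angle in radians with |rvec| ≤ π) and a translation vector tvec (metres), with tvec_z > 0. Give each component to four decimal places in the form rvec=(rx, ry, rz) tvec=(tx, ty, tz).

Intrinsics K: fx=690.0, fy=483.6, cx=318.8, cy=235.2
Marker side s = 0.097 m; corners in marker frame (Z=0):
  M0 = (-0.0485, +0.0485, 0)
  M1 = (+0.0485, +0.0485, 0)
  M2 = (+0.0485, -0.0485, 0)
  M3 = (-0.0485, -0.0485, 0)
Detected image corners:
  c0 = (72.006992, 108.731592) px
  c1 = (162.863424, 103.884205) px
  c2 = (151.618511, 43.911532) px
  c3 = (60.796310, 47.298773) px
Planar DLT: solve 8×8 A·h = b for H (H[2,2]=1):
  H  [+963.95717 +111.92292 +112.35313]
  H  [-23.77480 +623.11046 +75.88158]
  H  [+0.24566 -0.03425 +1.00000]
B = K⁻¹H; ‖b₁‖=1.317671, ‖b₂‖=1.317671; λ = 2/(‖b₁‖+‖b₂‖) = 0.758915, sign → tz>0 ⇒ λ=+0.758915
r₁ = λ·B[:,0] = (+0.97410,-0.12798,+0.18643); r₂ = λ·B[:,1] = (+0.13511,+0.99049,-0.02599)
r₃ = r₁×r₂ = (-0.18133,+0.05051,+0.98212); SVD([r₁ r₂ r₃]) → R = UVᵀ:
  R  [+0.97410 +0.13511 -0.18133]
  R  [-0.12798 +0.99049 +0.05051]
  R  [+0.18643 -0.02599 +0.98212]
t = (-0.22707, -0.25002, +0.75891) m
tr R = 2.946710; θ = arccos((tr R − 1)/2) = 0.231362 rad = 13.256°
axis k = ((R−Rᵀ)₃₂, (R−Rᵀ)₁₃, (R−Rᵀ)₂₁) / (2 sinθ) = (-0.166806, -0.801918, -0.573675)
rvec = θ·k = (-0.038593, -0.185534, -0.132727)

rvec=(-0.0386, -0.1855, -0.1327) tvec=(-0.2271, -0.2500, 0.7589)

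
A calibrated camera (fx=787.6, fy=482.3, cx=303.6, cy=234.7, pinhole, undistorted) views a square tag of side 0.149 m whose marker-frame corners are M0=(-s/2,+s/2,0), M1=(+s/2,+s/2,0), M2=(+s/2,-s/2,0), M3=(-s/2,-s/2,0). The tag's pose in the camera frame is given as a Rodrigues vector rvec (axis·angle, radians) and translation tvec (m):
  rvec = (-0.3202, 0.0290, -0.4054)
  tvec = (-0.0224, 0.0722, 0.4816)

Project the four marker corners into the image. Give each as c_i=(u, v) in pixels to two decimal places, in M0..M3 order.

Intrinsics K: fx=787.6, fy=482.3, cx=303.6, cy=234.7
Marker side s = 0.149 m; corners in marker frame (Z=0):
  M0 = (-0.0745, +0.0745, 0)
  M1 = (+0.0745, +0.0745, 0)
  M2 = (+0.0745, -0.0745, 0)
  M3 = (-0.0745, -0.0745, 0)
rvec = (-0.3202, 0.0290, -0.4054), |rvec| = θ = 0.51741 rad = 29.646°
Rodrigues: sinθ=0.49464, 1−cosθ=0.13090; R = I + sinθ·[k]× + (1−cosθ)·[k]×²:
    [+0.91923 +0.38301 +0.09119]
    [-0.39209 +0.86951 +0.30035]
    [+0.03575 -0.31185 +0.94946]
t = (-0.0224, 0.0722, 0.4816) m
M0: Pc = R·M0+t = (-0.06235, +0.16619, +0.45570); u = 787.6·(-0.06235)/0.45570 + 303.6 = 195.8424, v = 482.3·(+0.16619)/0.45570 + 234.7 = 410.5887
M1: Pc = R·M1+t = (+0.07462, +0.10777, +0.46103); u = 787.6·(+0.07462)/0.46103 + 303.6 = 431.0720, v = 482.3·(+0.10777)/0.46103 + 234.7 = 347.4397
M2: Pc = R·M2+t = (+0.01755, -0.02179, +0.50750); u = 787.6·(+0.01755)/0.50750 + 303.6 = 330.8339, v = 482.3·(-0.02179)/0.50750 + 234.7 = 213.9923
M3: Pc = R·M3+t = (-0.11942, +0.03663, +0.50217); u = 787.6·(-0.11942)/0.50217 + 303.6 = 116.3070, v = 482.3·(+0.03663)/0.50217 + 234.7 = 269.8828

c0=(195.84, 410.59) c1=(431.07, 347.44) c2=(330.83, 213.99) c3=(116.31, 269.88)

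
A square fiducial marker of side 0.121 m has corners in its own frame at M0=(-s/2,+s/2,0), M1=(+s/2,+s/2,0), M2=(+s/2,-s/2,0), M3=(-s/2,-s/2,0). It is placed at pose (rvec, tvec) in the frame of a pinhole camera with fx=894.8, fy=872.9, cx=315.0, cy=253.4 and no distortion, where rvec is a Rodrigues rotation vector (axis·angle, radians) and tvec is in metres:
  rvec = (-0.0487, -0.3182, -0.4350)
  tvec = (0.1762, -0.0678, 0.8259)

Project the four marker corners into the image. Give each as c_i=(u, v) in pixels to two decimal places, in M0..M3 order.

c0=(480.83, 265.97) c1=(583.22, 214.66) c2=(529.92, 101.04) c3=(424.69, 147.17)

Intrinsics K: fx=894.8, fy=872.9, cx=315.0, cy=253.4
Marker side s = 0.121 m; corners in marker frame (Z=0):
  M0 = (-0.0605, +0.0605, 0)
  M1 = (+0.0605, +0.0605, 0)
  M2 = (+0.0605, -0.0605, 0)
  M3 = (-0.0605, -0.0605, 0)
rvec = (-0.0487, -0.3182, -0.4350), |rvec| = θ = 0.54115 rad = 31.006°
Rodrigues: sinθ=0.51513, 1−cosθ=0.14289; R = I + sinθ·[k]× + (1−cosθ)·[k]×²:
    [+0.85827 +0.42164 -0.29256]
    [-0.40652 +0.90652 +0.11389]
    [+0.31323 +0.02118 +0.94944]
t = (0.1762, -0.0678, 0.8259) m
M0: Pc = R·M0+t = (+0.14978, +0.01164, +0.80823); u = 894.8·(+0.14978)/0.80823 + 315.0 = 480.8269, v = 872.9·(+0.01164)/0.80823 + 253.4 = 265.9697
M1: Pc = R·M1+t = (+0.25363, -0.03755, +0.84613); u = 894.8·(+0.25363)/0.84613 + 315.0 = 583.2232, v = 872.9·(-0.03755)/0.84613 + 253.4 = 214.6621
M2: Pc = R·M2+t = (+0.20262, -0.14724, +0.84357); u = 894.8·(+0.20262)/0.84357 + 315.0 = 529.9214, v = 872.9·(-0.14724)/0.84357 + 253.4 = 101.0420
M3: Pc = R·M3+t = (+0.09877, -0.09805, +0.80567); u = 894.8·(+0.09877)/0.80567 + 315.0 = 424.6920, v = 872.9·(-0.09805)/0.80567 + 253.4 = 147.1678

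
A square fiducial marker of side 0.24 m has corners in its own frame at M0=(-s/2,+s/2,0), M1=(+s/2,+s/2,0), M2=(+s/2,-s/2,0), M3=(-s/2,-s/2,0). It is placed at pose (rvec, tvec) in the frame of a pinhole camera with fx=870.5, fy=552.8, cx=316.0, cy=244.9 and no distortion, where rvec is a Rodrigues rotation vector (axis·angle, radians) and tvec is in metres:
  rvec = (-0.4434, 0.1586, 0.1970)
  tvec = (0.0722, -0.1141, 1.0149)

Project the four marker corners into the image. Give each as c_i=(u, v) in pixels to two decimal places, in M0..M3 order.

Intrinsics K: fx=870.5, fy=552.8, cx=316.0, cy=244.9
Marker side s = 0.24 m; corners in marker frame (Z=0):
  M0 = (-0.1200, +0.1200, 0)
  M1 = (+0.1200, +0.1200, 0)
  M2 = (+0.1200, -0.1200, 0)
  M3 = (-0.1200, -0.1200, 0)
rvec = (-0.4434, 0.1586, 0.1970), |rvec| = θ = 0.51046 rad = 29.247°
Rodrigues: sinθ=0.48858, 1−cosθ=0.12748; R = I + sinθ·[k]× + (1−cosθ)·[k]×²:
    [+0.96871 -0.22296 +0.10907]
    [+0.15415 +0.88483 +0.43968]
    [-0.19454 -0.40911 +0.89151]
t = (0.0722, -0.1141, 1.0149) m
M0: Pc = R·M0+t = (-0.07080, -0.02642, +0.98915); u = 870.5·(-0.07080)/0.98915 + 316.0 = 253.6926, v = 552.8·(-0.02642)/0.98915 + 244.9 = 230.1355
M1: Pc = R·M1+t = (+0.16169, +0.01058, +0.94246); u = 870.5·(+0.16169)/0.94246 + 316.0 = 465.3436, v = 552.8·(+0.01058)/0.94246 + 244.9 = 251.1042
M2: Pc = R·M2+t = (+0.21520, -0.20178, +1.04065); u = 870.5·(+0.21520)/1.04065 + 316.0 = 496.0143, v = 552.8·(-0.20178)/1.04065 + 244.9 = 137.7124
M3: Pc = R·M3+t = (-0.01729, -0.23878, +1.08734); u = 870.5·(-0.01729)/1.08734 + 316.0 = 302.1583, v = 552.8·(-0.23878)/1.08734 + 244.9 = 123.5061

c0=(253.69, 230.14) c1=(465.34, 251.10) c2=(496.01, 137.71) c3=(302.16, 123.51)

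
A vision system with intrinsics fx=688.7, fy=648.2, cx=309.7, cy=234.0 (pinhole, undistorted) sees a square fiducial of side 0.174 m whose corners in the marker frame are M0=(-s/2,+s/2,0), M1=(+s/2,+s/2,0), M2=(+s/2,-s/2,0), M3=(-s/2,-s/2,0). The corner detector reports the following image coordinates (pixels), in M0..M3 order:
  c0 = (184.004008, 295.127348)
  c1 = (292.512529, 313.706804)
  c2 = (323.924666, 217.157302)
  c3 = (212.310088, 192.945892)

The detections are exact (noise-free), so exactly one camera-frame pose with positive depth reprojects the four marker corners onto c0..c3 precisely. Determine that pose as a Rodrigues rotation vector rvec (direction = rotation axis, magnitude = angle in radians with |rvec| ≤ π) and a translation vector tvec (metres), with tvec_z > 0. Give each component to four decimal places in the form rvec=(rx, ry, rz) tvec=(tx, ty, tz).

rvec=(0.2898, -0.2602, 0.2528) tvec=(-0.0842, 0.0355, 1.0444)

Intrinsics K: fx=688.7, fy=648.2, cx=309.7, cy=234.0
Marker side s = 0.174 m; corners in marker frame (Z=0):
  M0 = (-0.0870, +0.0870, 0)
  M1 = (+0.0870, +0.0870, 0)
  M2 = (+0.0870, -0.0870, 0)
  M3 = (-0.0870, -0.0870, 0)
Detected image corners:
  c0 = (184.004008, 295.127348) px
  c1 = (292.512529, 313.706804) px
  c2 = (323.924666, 217.157302) px
  c3 = (212.310088, 192.945892) px
Planar DLT: solve 8×8 A·h = b for H (H[2,2]=1):
  H  [+701.92194 -111.87940 +254.19584]
  H  [+192.62200 +630.98325 +256.01332]
  H  [+0.27477 +0.23673 +1.00000]
B = K⁻¹H; ‖b₁‖=0.957528, ‖b₂‖=0.957528; λ = 2/(‖b₁‖+‖b₂‖) = 1.044356, sign → tz>0 ⇒ λ=+1.044356
r₁ = λ·B[:,0] = (+0.93537,+0.20675,+0.28696); r₂ = λ·B[:,1] = (-0.28083,+0.92737,+0.24723)
r₃ = r₁×r₂ = (-0.21500,-0.31184,+0.92549); SVD([r₁ r₂ r₃]) → R = UVᵀ:
  R  [+0.93537 -0.28083 -0.21500]
  R  [+0.20675 +0.92737 -0.31184]
  R  [+0.28696 +0.24723 +0.92549]
t = (-0.08417, +0.03547, +1.04436) m
tr R = 2.788221; θ = arccos((tr R − 1)/2) = 0.464355 rad = 26.606°
axis k = ((R−Rᵀ)₃₂, (R−Rᵀ)₁₃, (R−Rᵀ)₂₁) / (2 sinθ) = (+0.624182, -0.560408, +0.544370)
rvec = θ·k = (+0.289842, -0.260228, +0.252781)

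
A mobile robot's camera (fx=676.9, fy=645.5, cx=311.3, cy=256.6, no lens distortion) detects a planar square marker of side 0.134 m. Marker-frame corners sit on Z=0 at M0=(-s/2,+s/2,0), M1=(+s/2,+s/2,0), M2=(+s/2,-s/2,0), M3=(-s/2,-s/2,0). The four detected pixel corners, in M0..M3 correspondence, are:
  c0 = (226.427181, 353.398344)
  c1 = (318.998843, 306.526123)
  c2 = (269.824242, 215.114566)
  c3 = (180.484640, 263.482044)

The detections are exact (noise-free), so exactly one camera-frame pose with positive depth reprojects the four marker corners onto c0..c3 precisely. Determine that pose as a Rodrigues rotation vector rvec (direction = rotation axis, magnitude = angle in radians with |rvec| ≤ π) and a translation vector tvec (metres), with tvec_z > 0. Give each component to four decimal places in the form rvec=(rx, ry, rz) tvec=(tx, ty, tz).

rvec=(-0.0887, 0.2048, -0.4872) tvec=(-0.0790, 0.0365, 0.8454)

Intrinsics K: fx=676.9, fy=645.5, cx=311.3, cy=256.6
Marker side s = 0.134 m; corners in marker frame (Z=0):
  M0 = (-0.0670, +0.0670, 0)
  M1 = (+0.0670, +0.0670, 0)
  M2 = (+0.0670, -0.0670, 0)
  M3 = (-0.0670, -0.0670, 0)
Detected image corners:
  c0 = (226.427181, 353.398344) px
  c1 = (318.998843, 306.526123) px
  c2 = (269.824242, 215.114566) px
  c3 = (180.484640, 263.482044) px
Planar DLT: solve 8×8 A·h = b for H (H[2,2]=1):
  H  [+627.40758 +315.52690 +248.05553]
  H  [-414.01687 +631.67377 +284.48008]
  H  [-0.20583 -0.15756 +1.00000]
B = K⁻¹H; ‖b₁‖=1.182808, ‖b₂‖=1.182808; λ = 2/(‖b₁‖+‖b₂‖) = 0.845446, sign → tz>0 ⇒ λ=+0.845446
r₁ = λ·B[:,0] = (+0.86366,-0.47308,-0.17402); r₂ = λ·B[:,1] = (+0.45535,+0.88029,-0.13321)
r₃ = r₁×r₂ = (+0.21621,+0.03581,+0.97569); SVD([r₁ r₂ r₃]) → R = UVᵀ:
  R  [+0.86366 +0.45535 +0.21621]
  R  [-0.47308 +0.88029 +0.03581]
  R  [-0.17402 -0.13321 +0.97569]
t = (-0.07899, +0.03652, +0.84545) m
tr R = 2.719641; θ = arccos((tr R − 1)/2) = 0.535878 rad = 30.704°
axis k = ((R−Rᵀ)₃₂, (R−Rᵀ)₁₃, (R−Rᵀ)₂₁) / (2 sinθ) = (-0.165504, +0.382127, -0.909168)
rvec = θ·k = (-0.088690, +0.204774, -0.487204)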